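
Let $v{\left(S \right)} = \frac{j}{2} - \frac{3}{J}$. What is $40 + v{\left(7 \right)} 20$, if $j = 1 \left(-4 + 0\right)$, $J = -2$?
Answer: $30$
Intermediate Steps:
$j = -4$ ($j = 1 \left(-4\right) = -4$)
$v{\left(S \right)} = - \frac{1}{2}$ ($v{\left(S \right)} = - \frac{4}{2} - \frac{3}{-2} = \left(-4\right) \frac{1}{2} - - \frac{3}{2} = -2 + \frac{3}{2} = - \frac{1}{2}$)
$40 + v{\left(7 \right)} 20 = 40 - 10 = 30$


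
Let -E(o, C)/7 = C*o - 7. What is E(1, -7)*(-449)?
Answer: -44002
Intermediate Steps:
E(o, C) = 49 - 7*C*o (E(o, C) = -7*(C*o - 7) = -7*(-7 + C*o) = 49 - 7*C*o)
E(1, -7)*(-449) = (49 - 7*(-7)*1)*(-449) = (49 + 49)*(-449) = 98*(-449) = -44002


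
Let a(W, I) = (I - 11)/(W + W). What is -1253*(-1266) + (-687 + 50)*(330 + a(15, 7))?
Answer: 20642594/15 ≈ 1.3762e+6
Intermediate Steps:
a(W, I) = (-11 + I)/(2*W) (a(W, I) = (-11 + I)/((2*W)) = (-11 + I)*(1/(2*W)) = (-11 + I)/(2*W))
-1253*(-1266) + (-687 + 50)*(330 + a(15, 7)) = -1253*(-1266) + (-687 + 50)*(330 + (½)*(-11 + 7)/15) = 1586298 - 637*(330 + (½)*(1/15)*(-4)) = 1586298 - 637*(330 - 2/15) = 1586298 - 637*4948/15 = 1586298 - 3151876/15 = 20642594/15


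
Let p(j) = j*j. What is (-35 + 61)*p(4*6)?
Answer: 14976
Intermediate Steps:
p(j) = j²
(-35 + 61)*p(4*6) = (-35 + 61)*(4*6)² = 26*24² = 26*576 = 14976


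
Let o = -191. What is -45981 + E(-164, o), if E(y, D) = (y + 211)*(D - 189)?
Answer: -63841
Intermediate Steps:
E(y, D) = (-189 + D)*(211 + y) (E(y, D) = (211 + y)*(-189 + D) = (-189 + D)*(211 + y))
-45981 + E(-164, o) = -45981 + (-39879 - 189*(-164) + 211*(-191) - 191*(-164)) = -45981 + (-39879 + 30996 - 40301 + 31324) = -45981 - 17860 = -63841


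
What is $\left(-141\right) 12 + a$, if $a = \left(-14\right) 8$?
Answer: $-1804$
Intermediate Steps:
$a = -112$
$\left(-141\right) 12 + a = \left(-141\right) 12 - 112 = -1692 - 112 = -1804$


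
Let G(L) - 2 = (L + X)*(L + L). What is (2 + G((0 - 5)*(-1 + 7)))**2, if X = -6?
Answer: 4682896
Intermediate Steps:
G(L) = 2 + 2*L*(-6 + L) (G(L) = 2 + (L - 6)*(L + L) = 2 + (-6 + L)*(2*L) = 2 + 2*L*(-6 + L))
(2 + G((0 - 5)*(-1 + 7)))**2 = (2 + (2 - 12*(0 - 5)*(-1 + 7) + 2*((0 - 5)*(-1 + 7))**2))**2 = (2 + (2 - (-60)*6 + 2*(-5*6)**2))**2 = (2 + (2 - 12*(-30) + 2*(-30)**2))**2 = (2 + (2 + 360 + 2*900))**2 = (2 + (2 + 360 + 1800))**2 = (2 + 2162)**2 = 2164**2 = 4682896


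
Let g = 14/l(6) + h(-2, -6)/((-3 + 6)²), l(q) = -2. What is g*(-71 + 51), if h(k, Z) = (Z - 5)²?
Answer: -1160/9 ≈ -128.89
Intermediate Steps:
h(k, Z) = (-5 + Z)²
g = 58/9 (g = 14/(-2) + (-5 - 6)²/((-3 + 6)²) = 14*(-½) + (-11)²/(3²) = -7 + 121/9 = 58/9 ≈ 6.4444)
g*(-71 + 51) = 58*(-71 + 51)/9 = (58/9)*(-20) = -1160/9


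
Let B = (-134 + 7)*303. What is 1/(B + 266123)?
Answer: 1/227642 ≈ 4.3929e-6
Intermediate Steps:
B = -38481 (B = -127*303 = -38481)
1/(B + 266123) = 1/(-38481 + 266123) = 1/227642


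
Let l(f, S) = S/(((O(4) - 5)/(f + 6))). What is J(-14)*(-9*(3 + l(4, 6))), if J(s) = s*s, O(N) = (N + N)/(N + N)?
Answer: 21168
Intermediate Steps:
O(N) = 1 (O(N) = (2*N)/((2*N)) = (2*N)*(1/(2*N)) = 1)
l(f, S) = S*(-3/2 - f/4) (l(f, S) = S/(((1 - 5)/(f + 6))) = S/((-4/(6 + f))) = S*(-3/2 - f/4))
J(s) = s²
J(-14)*(-9*(3 + l(4, 6))) = (-14)²*(-9*(3 - ¼*6*(6 + 4))) = 196*(-9*(3 - ¼*6*10)) = 196*(-9*(3 - 15)) = 196*(-9*(-12)) = 196*108 = 21168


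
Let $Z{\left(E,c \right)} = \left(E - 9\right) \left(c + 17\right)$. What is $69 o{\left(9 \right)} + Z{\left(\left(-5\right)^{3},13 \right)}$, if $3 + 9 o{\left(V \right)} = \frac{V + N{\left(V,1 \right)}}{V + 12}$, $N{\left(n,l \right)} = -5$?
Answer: $- \frac{254617}{63} \approx -4041.5$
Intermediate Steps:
$Z{\left(E,c \right)} = \left(-9 + E\right) \left(17 + c\right)$
$o{\left(V \right)} = - \frac{1}{3} + \frac{-5 + V}{9 \left(12 + V\right)}$ ($o{\left(V \right)} = - \frac{1}{3} + \frac{\left(V - 5\right) \frac{1}{V + 12}}{9} = - \frac{1}{3} + \frac{\left(-5 + V\right) \frac{1}{12 + V}}{9} = - \frac{1}{3} + \frac{\frac{1}{12 + V} \left(-5 + V\right)}{9} = - \frac{1}{3} + \frac{-5 + V}{9 \left(12 + V\right)}$)
$69 o{\left(9 \right)} + Z{\left(\left(-5\right)^{3},13 \right)} = 69 \frac{-41 - 18}{9 \left(12 + 9\right)} + \left(-153 - 117 + 17 \left(-5\right)^{3} + \left(-5\right)^{3} \cdot 13\right) = 69 \frac{-41 - 18}{9 \cdot 21} - 4020 = 69 \cdot \frac{1}{9} \cdot \frac{1}{21} \left(-59\right) - 4020 = 69 \left(- \frac{59}{189}\right) - 4020 = - \frac{1357}{63} - 4020 = - \frac{254617}{63}$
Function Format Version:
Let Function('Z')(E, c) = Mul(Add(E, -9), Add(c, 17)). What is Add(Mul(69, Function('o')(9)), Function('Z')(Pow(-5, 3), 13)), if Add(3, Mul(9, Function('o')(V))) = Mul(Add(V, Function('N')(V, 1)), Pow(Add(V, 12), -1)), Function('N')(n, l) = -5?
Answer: Rational(-254617, 63) ≈ -4041.5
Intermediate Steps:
Function('Z')(E, c) = Mul(Add(-9, E), Add(17, c))
Function('o')(V) = Add(Rational(-1, 3), Mul(Rational(1, 9), Pow(Add(12, V), -1), Add(-5, V))) (Function('o')(V) = Add(Rational(-1, 3), Mul(Rational(1, 9), Mul(Add(V, -5), Pow(Add(V, 12), -1)))) = Add(Rational(-1, 3), Mul(Rational(1, 9), Mul(Add(-5, V), Pow(Add(12, V), -1)))) = Add(Rational(-1, 3), Mul(Rational(1, 9), Mul(Pow(Add(12, V), -1), Add(-5, V)))) = Add(Rational(-1, 3), Mul(Rational(1, 9), Pow(Add(12, V), -1), Add(-5, V))))
Add(Mul(69, Function('o')(9)), Function('Z')(Pow(-5, 3), 13)) = Add(Mul(69, Mul(Rational(1, 9), Pow(Add(12, 9), -1), Add(-41, Mul(-2, 9)))), Add(-153, Mul(-9, 13), Mul(17, Pow(-5, 3)), Mul(Pow(-5, 3), 13))) = Add(Mul(69, Mul(Rational(1, 9), Pow(21, -1), Add(-41, -18))), Add(-153, -117, Mul(17, -125), Mul(-125, 13))) = Add(Mul(69, Mul(Rational(1, 9), Rational(1, 21), -59)), Add(-153, -117, -2125, -1625)) = Add(Mul(69, Rational(-59, 189)), -4020) = Add(Rational(-1357, 63), -4020) = Rational(-254617, 63)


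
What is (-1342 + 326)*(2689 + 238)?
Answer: -2973832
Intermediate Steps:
(-1342 + 326)*(2689 + 238) = -1016*2927 = -2973832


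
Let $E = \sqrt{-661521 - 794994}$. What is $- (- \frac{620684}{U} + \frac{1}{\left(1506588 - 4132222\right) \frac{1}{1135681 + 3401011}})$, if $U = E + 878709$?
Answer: $\frac{205622615299343239}{84472221225840261} - \frac{155171 i \sqrt{161835}}{64344246933} \approx 2.4342 - 0.00097015 i$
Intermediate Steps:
$E = 3 i \sqrt{161835}$ ($E = \sqrt{-1456515} = 3 i \sqrt{161835} \approx 1206.9 i$)
$U = 878709 + 3 i \sqrt{161835}$ ($U = 3 i \sqrt{161835} + 878709 = 878709 + 3 i \sqrt{161835} \approx 8.7871 \cdot 10^{5} + 1206.9 i$)
$- (- \frac{620684}{U} + \frac{1}{\left(1506588 - 4132222\right) \frac{1}{1135681 + 3401011}}) = - (- \frac{620684}{878709 + 3 i \sqrt{161835}} + \frac{1}{\left(1506588 - 4132222\right) \frac{1}{1135681 + 3401011}}) = - (- \frac{620684}{878709 + 3 i \sqrt{161835}} + \frac{1}{\left(-2625634\right) \frac{1}{4536692}}) = - (- \frac{620684}{878709 + 3 i \sqrt{161835}} - \frac{\frac{1}{\frac{1}{4536692}}}{2625634}) = - (- \frac{620684}{878709 + 3 i \sqrt{161835}} - \frac{2268346}{1312817}) = - (- \frac{2268346}{1312817} - \frac{620684}{878709 + 3 i \sqrt{161835}}) = \frac{2268346}{1312817} + \frac{620684}{878709 + 3 i \sqrt{161835}}$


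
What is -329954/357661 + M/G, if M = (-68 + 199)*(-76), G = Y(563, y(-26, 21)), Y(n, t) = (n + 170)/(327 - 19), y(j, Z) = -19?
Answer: -1096990714410/262165513 ≈ -4184.3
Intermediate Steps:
Y(n, t) = 85/154 + n/308 (Y(n, t) = (170 + n)/308 = (170 + n)*(1/308) = 85/154 + n/308)
G = 733/308 (G = 85/154 + (1/308)*563 = 85/154 + 563/308 = 733/308 ≈ 2.3799)
M = -9956 (M = 131*(-76) = -9956)
-329954/357661 + M/G = -329954/357661 - 9956/733/308 = -329954*1/357661 - 9956*308/733 = -329954/357661 - 3066448/733 = -1096990714410/262165513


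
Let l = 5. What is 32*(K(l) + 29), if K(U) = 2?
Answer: 992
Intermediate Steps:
32*(K(l) + 29) = 32*(2 + 29) = 32*31 = 992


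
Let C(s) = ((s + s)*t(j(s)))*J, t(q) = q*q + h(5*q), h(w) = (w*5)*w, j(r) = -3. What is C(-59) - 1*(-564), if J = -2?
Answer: 268188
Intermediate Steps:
h(w) = 5*w² (h(w) = (5*w)*w = 5*w²)
t(q) = 126*q² (t(q) = q*q + 5*(5*q)² = q² + 5*(25*q²) = q² + 125*q² = 126*q²)
C(s) = -4536*s (C(s) = ((s + s)*(126*(-3)²))*(-2) = ((2*s)*(126*9))*(-2) = ((2*s)*1134)*(-2) = (2268*s)*(-2) = -4536*s)
C(-59) - 1*(-564) = -4536*(-59) - 1*(-564) = 267624 + 564 = 268188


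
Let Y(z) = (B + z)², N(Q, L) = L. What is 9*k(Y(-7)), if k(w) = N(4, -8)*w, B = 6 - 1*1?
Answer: -288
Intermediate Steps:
B = 5 (B = 6 - 1 = 5)
Y(z) = (5 + z)²
k(w) = -8*w
9*k(Y(-7)) = 9*(-8*(5 - 7)²) = 9*(-8*(-2)²) = 9*(-8*4) = 9*(-32) = -288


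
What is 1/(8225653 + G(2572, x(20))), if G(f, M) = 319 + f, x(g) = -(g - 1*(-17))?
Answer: 1/8228544 ≈ 1.2153e-7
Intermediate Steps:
x(g) = -17 - g (x(g) = -(g + 17) = -(17 + g) = -17 - g)
1/(8225653 + G(2572, x(20))) = 1/(8225653 + (319 + 2572)) = 1/(8225653 + 2891) = 1/8228544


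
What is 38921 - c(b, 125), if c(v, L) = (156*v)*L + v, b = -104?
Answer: 2067025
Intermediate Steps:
c(v, L) = v + 156*L*v (c(v, L) = 156*L*v + v = v + 156*L*v)
38921 - c(b, 125) = 38921 - (-104)*(1 + 156*125) = 38921 - (-104)*(1 + 19500) = 38921 - (-104)*19501 = 38921 - 1*(-2028104) = 38921 + 2028104 = 2067025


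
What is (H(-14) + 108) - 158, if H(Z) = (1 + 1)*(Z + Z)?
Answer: -106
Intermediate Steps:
H(Z) = 4*Z (H(Z) = 2*(2*Z) = 4*Z)
(H(-14) + 108) - 158 = (4*(-14) + 108) - 158 = (-56 + 108) - 158 = 52 - 158 = -106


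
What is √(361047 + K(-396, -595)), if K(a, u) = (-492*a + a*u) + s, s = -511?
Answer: 2*√197747 ≈ 889.38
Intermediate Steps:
K(a, u) = -511 - 492*a + a*u (K(a, u) = (-492*a + a*u) - 511 = -511 - 492*a + a*u)
√(361047 + K(-396, -595)) = √(361047 + (-511 - 492*(-396) - 396*(-595))) = √(361047 + (-511 + 194832 + 235620)) = √(361047 + 429941) = √790988 = 2*√197747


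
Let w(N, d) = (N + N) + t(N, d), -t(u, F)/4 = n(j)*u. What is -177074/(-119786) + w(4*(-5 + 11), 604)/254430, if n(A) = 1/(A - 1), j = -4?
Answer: 18775411433/12698813325 ≈ 1.4785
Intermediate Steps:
n(A) = 1/(-1 + A)
t(u, F) = 4*u/5 (t(u, F) = -4*u/(-1 - 4) = -4*u/(-5) = -(-4)*u/5 = 4*u/5)
w(N, d) = 14*N/5 (w(N, d) = (N + N) + 4*N/5 = 2*N + 4*N/5 = 14*N/5)
-177074/(-119786) + w(4*(-5 + 11), 604)/254430 = -177074/(-119786) + (14*(4*(-5 + 11))/5)/254430 = -177074*(-1/119786) + (14*(4*6)/5)*(1/254430) = 88537/59893 + ((14/5)*24)*(1/254430) = 88537/59893 + (336/5)*(1/254430) = 88537/59893 + 56/212025 = 18775411433/12698813325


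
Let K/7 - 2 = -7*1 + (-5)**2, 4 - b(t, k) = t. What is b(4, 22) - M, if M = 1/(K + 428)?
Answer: -1/568 ≈ -0.0017606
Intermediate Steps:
b(t, k) = 4 - t
K = 140 (K = 14 + 7*(-7*1 + (-5)**2) = 14 + 7*(-7 + 25) = 14 + 7*18 = 14 + 126 = 140)
M = 1/568 (M = 1/(140 + 428) = 1/568 ≈ 0.0017606)
b(4, 22) - M = (4 - 1*4) - 1*1/568 = (4 - 4) - 1/568 = 0 - 1/568 = -1/568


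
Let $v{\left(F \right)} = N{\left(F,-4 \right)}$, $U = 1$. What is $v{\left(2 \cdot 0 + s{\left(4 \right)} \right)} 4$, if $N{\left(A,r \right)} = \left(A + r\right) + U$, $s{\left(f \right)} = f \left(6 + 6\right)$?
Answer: $180$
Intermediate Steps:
$s{\left(f \right)} = 12 f$ ($s{\left(f \right)} = f 12 = 12 f$)
$N{\left(A,r \right)} = 1 + A + r$ ($N{\left(A,r \right)} = \left(A + r\right) + 1 = 1 + A + r$)
$v{\left(F \right)} = -3 + F$ ($v{\left(F \right)} = 1 + F - 4 = -3 + F$)
$v{\left(2 \cdot 0 + s{\left(4 \right)} \right)} 4 = \left(-3 + \left(2 \cdot 0 + 12 \cdot 4\right)\right) 4 = \left(-3 + \left(0 + 48\right)\right) 4 = \left(-3 + 48\right) 4 = 45 \cdot 4 = 180$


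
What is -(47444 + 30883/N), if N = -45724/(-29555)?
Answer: -134003327/1988 ≈ -67406.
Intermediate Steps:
N = 1988/1285 (N = -45724*(-1/29555) = 1988/1285 ≈ 1.5471)
-(47444 + 30883/N) = -(47444 + 30883/(1988/1285)) = -(47444 + 30883*(1285/1988)) = -(47444 + 39684655/1988) = -1*134003327/1988 = -134003327/1988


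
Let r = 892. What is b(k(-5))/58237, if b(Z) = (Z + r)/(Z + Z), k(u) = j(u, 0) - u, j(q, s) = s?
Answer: 897/582370 ≈ 0.0015403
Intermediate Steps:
k(u) = -u (k(u) = 0 - u = -u)
b(Z) = (892 + Z)/(2*Z) (b(Z) = (Z + 892)/(Z + Z) = (892 + Z)/((2*Z)) = (892 + Z)*(1/(2*Z)) = (892 + Z)/(2*Z))
b(k(-5))/58237 = ((892 - 1*(-5))/(2*((-1*(-5)))))/58237 = ((1/2)*(892 + 5)/5)*(1/58237) = ((1/2)*(1/5)*897)*(1/58237) = (897/10)*(1/58237) = 897/582370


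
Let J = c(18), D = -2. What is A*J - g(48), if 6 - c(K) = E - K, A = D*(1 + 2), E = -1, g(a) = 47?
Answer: -197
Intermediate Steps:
A = -6 (A = -2*(1 + 2) = -2*3 = -6)
c(K) = 7 + K (c(K) = 6 - (-1 - K) = 6 + (1 + K) = 7 + K)
J = 25 (J = 7 + 18 = 25)
A*J - g(48) = -6*25 - 1*47 = -150 - 47 = -197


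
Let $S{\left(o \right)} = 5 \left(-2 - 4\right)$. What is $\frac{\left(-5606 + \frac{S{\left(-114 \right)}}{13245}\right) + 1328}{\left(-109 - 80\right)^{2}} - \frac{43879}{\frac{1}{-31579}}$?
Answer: $\frac{43705833466430587}{31541643} \approx 1.3857 \cdot 10^{9}$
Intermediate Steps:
$S{\left(o \right)} = -30$ ($S{\left(o \right)} = 5 \left(-6\right) = -30$)
$\frac{\left(-5606 + \frac{S{\left(-114 \right)}}{13245}\right) + 1328}{\left(-109 - 80\right)^{2}} - \frac{43879}{\frac{1}{-31579}} = \frac{\left(-5606 - \frac{30}{13245}\right) + 1328}{\left(-109 - 80\right)^{2}} - \frac{43879}{\frac{1}{-31579}} = \frac{\left(-5606 - \frac{2}{883}\right) + 1328}{\left(-189\right)^{2}} - \frac{43879}{- \frac{1}{31579}} = \frac{\left(-5606 - \frac{2}{883}\right) + 1328}{35721} - -1385654941 = \left(- \frac{4950100}{883} + 1328\right) \frac{1}{35721} + 1385654941 = \left(- \frac{3777476}{883}\right) \frac{1}{35721} + 1385654941 = - \frac{3777476}{31541643} + 1385654941 = \frac{43705833466430587}{31541643}$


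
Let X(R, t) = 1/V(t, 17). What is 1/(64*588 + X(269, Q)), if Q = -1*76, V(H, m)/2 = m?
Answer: 34/1279489 ≈ 2.6573e-5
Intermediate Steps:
V(H, m) = 2*m
Q = -76
X(R, t) = 1/34 (X(R, t) = 1/(2*17) = 1/34)
1/(64*588 + X(269, Q)) = 1/(64*588 + 1/34) = 1/(37632 + 1/34) = 1/(1279489/34) = 34/1279489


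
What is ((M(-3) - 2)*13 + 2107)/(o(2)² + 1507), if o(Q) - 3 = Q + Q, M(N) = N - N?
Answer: 2081/1556 ≈ 1.3374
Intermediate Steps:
M(N) = 0
o(Q) = 3 + 2*Q (o(Q) = 3 + (Q + Q) = 3 + 2*Q)
((M(-3) - 2)*13 + 2107)/(o(2)² + 1507) = ((0 - 2)*13 + 2107)/((3 + 2*2)² + 1507) = (-2*13 + 2107)/((3 + 4)² + 1507) = (-26 + 2107)/(7² + 1507) = 2081/(49 + 1507) = 2081/1556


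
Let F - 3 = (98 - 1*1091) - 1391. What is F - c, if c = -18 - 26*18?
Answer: -1895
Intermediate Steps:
c = -486 (c = -18 - 468 = -486)
F = -2381 (F = 3 + ((98 - 1*1091) - 1391) = 3 + ((98 - 1091) - 1391) = 3 + (-993 - 1391) = 3 - 2384 = -2381)
F - c = -2381 - 1*(-486) = -2381 + 486 = -1895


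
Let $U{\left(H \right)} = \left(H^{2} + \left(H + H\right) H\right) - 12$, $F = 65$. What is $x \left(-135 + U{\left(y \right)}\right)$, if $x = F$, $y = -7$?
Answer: $0$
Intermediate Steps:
$x = 65$
$U{\left(H \right)} = -12 + 3 H^{2}$ ($U{\left(H \right)} = \left(H^{2} + 2 H H\right) - 12 = \left(H^{2} + 2 H^{2}\right) - 12 = 3 H^{2} - 12 = -12 + 3 H^{2}$)
$x \left(-135 + U{\left(y \right)}\right) = 65 \left(-135 - \left(12 - 3 \left(-7\right)^{2}\right)\right) = 65 \left(-135 + \left(-12 + 3 \cdot 49\right)\right) = 65 \left(-135 + \left(-12 + 147\right)\right) = 65 \left(-135 + 135\right) = 65 \cdot 0 = 0$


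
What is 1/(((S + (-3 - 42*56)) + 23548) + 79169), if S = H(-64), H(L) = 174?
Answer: 1/100536 ≈ 9.9467e-6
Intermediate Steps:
S = 174
1/(((S + (-3 - 42*56)) + 23548) + 79169) = 1/(((174 + (-3 - 42*56)) + 23548) + 79169) = 1/(((174 + (-3 - 2352)) + 23548) + 79169) = 1/(((174 - 2355) + 23548) + 79169) = 1/((-2181 + 23548) + 79169) = 1/(21367 + 79169) = 1/100536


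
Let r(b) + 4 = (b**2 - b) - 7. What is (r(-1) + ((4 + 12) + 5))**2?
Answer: 144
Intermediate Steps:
r(b) = -11 + b**2 - b (r(b) = -4 + ((b**2 - b) - 7) = -4 + (-7 + b**2 - b) = -11 + b**2 - b)
(r(-1) + ((4 + 12) + 5))**2 = ((-11 + (-1)**2 - 1*(-1)) + ((4 + 12) + 5))**2 = ((-11 + 1 + 1) + (16 + 5))**2 = (-9 + 21)**2 = 12**2 = 144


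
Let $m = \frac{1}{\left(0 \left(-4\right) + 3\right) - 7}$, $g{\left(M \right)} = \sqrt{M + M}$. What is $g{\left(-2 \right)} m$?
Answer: $- \frac{i}{2} \approx - 0.5 i$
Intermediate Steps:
$g{\left(M \right)} = \sqrt{2} \sqrt{M}$ ($g{\left(M \right)} = \sqrt{2 M} = \sqrt{2} \sqrt{M}$)
$m = - \frac{1}{4}$ ($m = \frac{1}{\left(0 + 3\right) - 7} = \frac{1}{3 - 7} = \frac{1}{-4} = - \frac{1}{4} \approx -0.25$)
$g{\left(-2 \right)} m = \sqrt{2} \sqrt{-2} \left(- \frac{1}{4}\right) = \sqrt{2} i \sqrt{2} \left(- \frac{1}{4}\right) = 2 i \left(- \frac{1}{4}\right) = - \frac{i}{2}$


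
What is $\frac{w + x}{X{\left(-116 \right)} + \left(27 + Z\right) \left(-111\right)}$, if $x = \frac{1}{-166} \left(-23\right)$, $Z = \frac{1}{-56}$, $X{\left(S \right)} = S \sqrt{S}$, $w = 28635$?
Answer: $- \frac{22323015013404}{2741100206851} + \frac{1729184843008 i \sqrt{29}}{2741100206851} \approx -8.1438 + 3.3972 i$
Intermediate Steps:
$X{\left(S \right)} = S^{\frac{3}{2}}$
$Z = - \frac{1}{56} \approx -0.017857$
$x = \frac{23}{166}$ ($x = \left(- \frac{1}{166}\right) \left(-23\right) = \frac{23}{166} \approx 0.13855$)
$\frac{w + x}{X{\left(-116 \right)} + \left(27 + Z\right) \left(-111\right)} = \frac{28635 + \frac{23}{166}}{\left(-116\right)^{\frac{3}{2}} + \left(27 - \frac{1}{56}\right) \left(-111\right)} = \frac{4753433}{166 \left(- 232 i \sqrt{29} + \frac{1511}{56} \left(-111\right)\right)} = \frac{4753433}{166 \left(- 232 i \sqrt{29} - \frac{167721}{56}\right)} = \frac{4753433}{166 \left(- \frac{167721}{56} - 232 i \sqrt{29}\right)}$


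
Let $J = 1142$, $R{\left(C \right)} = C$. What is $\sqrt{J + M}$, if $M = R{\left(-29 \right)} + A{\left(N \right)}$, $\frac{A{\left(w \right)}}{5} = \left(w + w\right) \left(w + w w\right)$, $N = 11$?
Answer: $9 \sqrt{193} \approx 125.03$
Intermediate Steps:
$A{\left(w \right)} = 10 w \left(w + w^{2}\right)$ ($A{\left(w \right)} = 5 \left(w + w\right) \left(w + w w\right) = 5 \cdot 2 w \left(w + w^{2}\right) = 10 w \left(w + w^{2}\right)$)
$M = 14491$ ($M = -29 + 10 \cdot 11^{2} \left(1 + 11\right) = -29 + 10 \cdot 121 \cdot 12 = -29 + 14520 = 14491$)
$\sqrt{J + M} = \sqrt{1142 + 14491} = \sqrt{15633} = 9 \sqrt{193}$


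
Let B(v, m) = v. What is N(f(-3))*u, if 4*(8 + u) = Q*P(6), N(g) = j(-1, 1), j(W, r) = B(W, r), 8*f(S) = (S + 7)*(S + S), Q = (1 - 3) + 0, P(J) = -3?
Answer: 13/2 ≈ 6.5000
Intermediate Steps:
Q = -2 (Q = -2 + 0 = -2)
f(S) = S*(7 + S)/4 (f(S) = ((S + 7)*(S + S))/8 = ((7 + S)*(2*S))/8 = (2*S*(7 + S))/8 = S*(7 + S)/4)
j(W, r) = W
N(g) = -1
u = -13/2 (u = -8 + (-2*(-3))/4 = -8 + (¼)*6 = -8 + 3/2 = -13/2 ≈ -6.5000)
N(f(-3))*u = -1*(-13/2) = 13/2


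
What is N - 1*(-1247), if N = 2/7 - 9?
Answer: 8668/7 ≈ 1238.3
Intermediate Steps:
N = -61/7 (N = (⅐)*2 - 9 = 2/7 - 9 = -61/7 ≈ -8.7143)
N - 1*(-1247) = -61/7 - 1*(-1247) = -61/7 + 1247 = 8668/7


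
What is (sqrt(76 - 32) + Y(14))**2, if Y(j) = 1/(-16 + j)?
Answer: 177/4 - 2*sqrt(11) ≈ 37.617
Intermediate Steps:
(sqrt(76 - 32) + Y(14))**2 = (sqrt(76 - 32) + 1/(-16 + 14))**2 = (sqrt(44) + 1/(-2))**2 = (2*sqrt(11) - 1/2)**2 = (-1/2 + 2*sqrt(11))**2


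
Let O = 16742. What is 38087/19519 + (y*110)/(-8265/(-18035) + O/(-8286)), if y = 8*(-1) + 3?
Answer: 80658800307808/227843510771 ≈ 354.01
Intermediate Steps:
y = -5 (y = -8 + 3 = -5)
38087/19519 + (y*110)/(-8265/(-18035) + O/(-8286)) = 38087/19519 + (-5*110)/(-8265/(-18035) + 16742/(-8286)) = 38087*(1/19519) - 550/(-8265*(-1/18035) + 16742*(-1/8286)) = 38087/19519 - 550/(1653/3607 - 8371/4143) = 38087/19519 - 550/(-23345818/14943801) = 38087/19519 - 550*(-14943801/23345818) = 38087/19519 + 4109545275/11672909 = 80658800307808/227843510771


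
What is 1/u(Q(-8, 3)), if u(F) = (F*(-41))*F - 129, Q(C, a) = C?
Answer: -1/2753 ≈ -0.00036324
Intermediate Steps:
u(F) = -129 - 41*F**2 (u(F) = (-41*F)*F - 129 = -41*F**2 - 129 = -129 - 41*F**2)
1/u(Q(-8, 3)) = 1/(-129 - 41*(-8)**2) = 1/(-129 - 41*64) = 1/(-129 - 2624) = 1/(-2753) = -1/2753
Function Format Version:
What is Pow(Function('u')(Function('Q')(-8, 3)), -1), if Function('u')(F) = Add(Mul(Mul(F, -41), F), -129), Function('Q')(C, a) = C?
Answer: Rational(-1, 2753) ≈ -0.00036324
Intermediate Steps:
Function('u')(F) = Add(-129, Mul(-41, Pow(F, 2))) (Function('u')(F) = Add(Mul(Mul(-41, F), F), -129) = Add(Mul(-41, Pow(F, 2)), -129) = Add(-129, Mul(-41, Pow(F, 2))))
Pow(Function('u')(Function('Q')(-8, 3)), -1) = Pow(Add(-129, Mul(-41, Pow(-8, 2))), -1) = Pow(Add(-129, Mul(-41, 64)), -1) = Pow(Add(-129, -2624), -1) = Pow(-2753, -1) = Rational(-1, 2753)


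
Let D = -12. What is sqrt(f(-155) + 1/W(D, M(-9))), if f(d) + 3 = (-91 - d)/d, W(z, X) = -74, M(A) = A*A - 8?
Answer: I*sqrt(450782470)/11470 ≈ 1.8511*I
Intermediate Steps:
M(A) = -8 + A**2 (M(A) = A**2 - 8 = -8 + A**2)
f(d) = -3 + (-91 - d)/d
sqrt(f(-155) + 1/W(D, M(-9))) = sqrt((-4 - 91/(-155)) + 1/(-74)) = sqrt((-4 - 91*(-1/155)) - 1/74) = sqrt((-4 + 91/155) - 1/74) = sqrt(-529/155 - 1/74) = sqrt(-39301/11470) = I*sqrt(450782470)/11470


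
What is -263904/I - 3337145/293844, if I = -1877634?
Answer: -343799461553/30651749172 ≈ -11.216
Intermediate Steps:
-263904/I - 3337145/293844 = -263904/(-1877634) - 3337145/293844 = -263904*(-1/1877634) - 3337145*1/293844 = 43984/312939 - 3337145/293844 = -343799461553/30651749172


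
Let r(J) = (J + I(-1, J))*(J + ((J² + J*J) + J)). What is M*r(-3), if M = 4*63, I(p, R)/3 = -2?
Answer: -27216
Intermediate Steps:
I(p, R) = -6 (I(p, R) = 3*(-2) = -6)
r(J) = (-6 + J)*(2*J + 2*J²) (r(J) = (J - 6)*(J + ((J² + J*J) + J)) = (-6 + J)*(J + ((J² + J²) + J)) = (-6 + J)*(J + (2*J² + J)) = (-6 + J)*(J + (J + 2*J²)) = (-6 + J)*(2*J + 2*J²))
M = 252
M*r(-3) = 252*(2*(-3)*(-6 + (-3)² - 5*(-3))) = 252*(2*(-3)*(-6 + 9 + 15)) = 252*(2*(-3)*18) = 252*(-108) = -27216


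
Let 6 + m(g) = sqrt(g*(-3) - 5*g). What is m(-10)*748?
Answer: -4488 + 2992*sqrt(5) ≈ 2202.3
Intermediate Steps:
m(g) = -6 + 2*sqrt(2)*sqrt(-g) (m(g) = -6 + sqrt(g*(-3) - 5*g) = -6 + sqrt(-3*g - 5*g) = -6 + sqrt(-8*g) = -6 + 2*sqrt(2)*sqrt(-g))
m(-10)*748 = (-6 + 2*sqrt(2)*sqrt(-1*(-10)))*748 = (-6 + 2*sqrt(2)*sqrt(10))*748 = (-6 + 4*sqrt(5))*748 = -4488 + 2992*sqrt(5)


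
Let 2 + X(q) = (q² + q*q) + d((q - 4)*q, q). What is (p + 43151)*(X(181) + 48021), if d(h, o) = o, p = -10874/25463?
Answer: 124951255881158/25463 ≈ 4.9072e+9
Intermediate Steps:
p = -10874/25463 (p = -10874*1/25463 = -10874/25463 ≈ -0.42705)
X(q) = -2 + q + 2*q² (X(q) = -2 + ((q² + q*q) + q) = -2 + ((q² + q²) + q) = -2 + (2*q² + q) = -2 + (q + 2*q²) = -2 + q + 2*q²)
(p + 43151)*(X(181) + 48021) = (-10874/25463 + 43151)*((-2 + 181 + 2*181²) + 48021) = 1098743039*((-2 + 181 + 2*32761) + 48021)/25463 = 1098743039*((-2 + 181 + 65522) + 48021)/25463 = 1098743039*(65701 + 48021)/25463 = (1098743039/25463)*113722 = 124951255881158/25463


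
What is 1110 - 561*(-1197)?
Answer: 672627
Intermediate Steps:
1110 - 561*(-1197) = 1110 + 671517 = 672627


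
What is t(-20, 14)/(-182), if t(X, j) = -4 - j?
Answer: 9/91 ≈ 0.098901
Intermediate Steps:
t(-20, 14)/(-182) = (-4 - 1*14)/(-182) = (-4 - 14)*(-1/182) = -18*(-1/182) = 9/91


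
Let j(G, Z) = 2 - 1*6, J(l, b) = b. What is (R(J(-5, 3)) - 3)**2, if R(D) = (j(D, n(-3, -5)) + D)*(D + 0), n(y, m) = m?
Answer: 36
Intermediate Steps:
j(G, Z) = -4 (j(G, Z) = 2 - 6 = -4)
R(D) = D*(-4 + D) (R(D) = (-4 + D)*(D + 0) = (-4 + D)*D = D*(-4 + D))
(R(J(-5, 3)) - 3)**2 = (3*(-4 + 3) - 3)**2 = (3*(-1) - 3)**2 = (-3 - 3)**2 = (-6)**2 = 36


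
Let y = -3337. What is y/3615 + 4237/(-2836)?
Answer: -24780487/10252140 ≈ -2.4171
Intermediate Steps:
y/3615 + 4237/(-2836) = -3337/3615 + 4237/(-2836) = -3337*1/3615 + 4237*(-1/2836) = -3337/3615 - 4237/2836 = -24780487/10252140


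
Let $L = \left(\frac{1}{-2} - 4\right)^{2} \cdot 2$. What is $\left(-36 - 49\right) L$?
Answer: $- \frac{6885}{2} \approx -3442.5$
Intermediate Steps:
$L = \frac{81}{2}$ ($L = \left(- \frac{1}{2} - 4\right)^{2} \cdot 2 = \left(- \frac{9}{2}\right)^{2} \cdot 2 = \frac{81}{4} \cdot 2 = \frac{81}{2} \approx 40.5$)
$\left(-36 - 49\right) L = \left(-36 - 49\right) \frac{81}{2} = \left(-85\right) \frac{81}{2} = - \frac{6885}{2}$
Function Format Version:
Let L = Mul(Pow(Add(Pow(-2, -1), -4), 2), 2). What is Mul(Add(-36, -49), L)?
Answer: Rational(-6885, 2) ≈ -3442.5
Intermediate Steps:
L = Rational(81, 2) (L = Mul(Pow(Add(Rational(-1, 2), -4), 2), 2) = Mul(Pow(Rational(-9, 2), 2), 2) = Mul(Rational(81, 4), 2) = Rational(81, 2) ≈ 40.500)
Mul(Add(-36, -49), L) = Mul(Add(-36, -49), Rational(81, 2)) = Mul(-85, Rational(81, 2)) = Rational(-6885, 2)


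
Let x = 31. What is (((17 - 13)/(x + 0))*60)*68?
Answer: 16320/31 ≈ 526.45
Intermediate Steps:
(((17 - 13)/(x + 0))*60)*68 = (((17 - 13)/(31 + 0))*60)*68 = ((4/31)*60)*68 = (240/31)*68 = 16320/31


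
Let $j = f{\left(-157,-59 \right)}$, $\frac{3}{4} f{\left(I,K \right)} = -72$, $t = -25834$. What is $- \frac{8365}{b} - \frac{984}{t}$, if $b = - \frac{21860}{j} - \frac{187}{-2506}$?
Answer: $- \frac{3245930655372}{88480016213} \approx -36.685$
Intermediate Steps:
$f{\left(I,K \right)} = -96$ ($f{\left(I,K \right)} = \frac{4}{3} \left(-72\right) = -96$)
$j = -96$
$b = \frac{6849889}{30072}$ ($b = - \frac{21860}{-96} - \frac{187}{-2506} = \left(-21860\right) \left(- \frac{1}{96}\right) - - \frac{187}{2506} = \frac{5465}{24} + \frac{187}{2506} = \frac{6849889}{30072} \approx 227.78$)
$- \frac{8365}{b} - \frac{984}{t} = - \frac{8365}{\frac{6849889}{30072}} - \frac{984}{-25834} = \left(-8365\right) \frac{30072}{6849889} - - \frac{492}{12917} = - \frac{251552280}{6849889} + \frac{492}{12917} = - \frac{3245930655372}{88480016213}$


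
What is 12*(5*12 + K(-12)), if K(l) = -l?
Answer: 864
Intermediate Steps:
12*(5*12 + K(-12)) = 12*(5*12 - 1*(-12)) = 12*(60 + 12) = 12*72 = 864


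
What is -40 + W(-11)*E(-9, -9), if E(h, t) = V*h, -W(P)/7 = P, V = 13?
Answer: -9049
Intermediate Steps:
W(P) = -7*P
E(h, t) = 13*h
-40 + W(-11)*E(-9, -9) = -40 + (-7*(-11))*(13*(-9)) = -40 + 77*(-117) = -40 - 9009 = -9049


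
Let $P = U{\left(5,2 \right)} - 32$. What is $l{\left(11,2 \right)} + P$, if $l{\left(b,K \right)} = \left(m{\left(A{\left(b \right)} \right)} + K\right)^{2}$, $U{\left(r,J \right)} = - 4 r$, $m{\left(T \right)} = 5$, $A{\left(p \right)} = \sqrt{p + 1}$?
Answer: $-3$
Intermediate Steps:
$A{\left(p \right)} = \sqrt{1 + p}$
$l{\left(b,K \right)} = \left(5 + K\right)^{2}$
$P = -52$ ($P = \left(-4\right) 5 - 32 = -20 - 32 = -52$)
$l{\left(11,2 \right)} + P = \left(5 + 2\right)^{2} - 52 = 7^{2} - 52 = 49 - 52 = -3$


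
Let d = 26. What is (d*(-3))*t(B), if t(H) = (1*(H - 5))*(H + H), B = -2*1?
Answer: -2184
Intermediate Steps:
B = -2
t(H) = 2*H*(-5 + H) (t(H) = (1*(-5 + H))*(2*H) = (-5 + H)*(2*H) = 2*H*(-5 + H))
(d*(-3))*t(B) = (26*(-3))*(2*(-2)*(-5 - 2)) = -156*(-2)*(-7) = -78*28 = -2184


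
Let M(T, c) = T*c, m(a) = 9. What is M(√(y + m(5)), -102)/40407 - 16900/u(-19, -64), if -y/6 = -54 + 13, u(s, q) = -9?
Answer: 16900/9 - 34*√255/13469 ≈ 1877.7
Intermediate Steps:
y = 246 (y = -6*(-54 + 13) = -6*(-41) = 246)
M(√(y + m(5)), -102)/40407 - 16900/u(-19, -64) = (√(246 + 9)*(-102))/40407 - 16900/(-9) = (√255*(-102))*(1/40407) - 16900*(-⅑) = -102*√255*(1/40407) + 16900/9 = -34*√255/13469 + 16900/9 = 16900/9 - 34*√255/13469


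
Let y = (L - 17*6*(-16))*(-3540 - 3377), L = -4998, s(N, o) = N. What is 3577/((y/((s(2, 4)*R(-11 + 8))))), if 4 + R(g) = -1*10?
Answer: -50078/11641311 ≈ -0.0043017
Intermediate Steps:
R(g) = -14 (R(g) = -4 - 1*10 = -4 - 10 = -14)
y = 23282622 (y = (-4998 - 17*6*(-16))*(-3540 - 3377) = (-4998 - 102*(-16))*(-6917) = (-4998 + 1632)*(-6917) = -3366*(-6917) = 23282622)
3577/((y/((s(2, 4)*R(-11 + 8))))) = 3577/((23282622/((2*(-14))))) = 3577/((23282622/(-28))) = 3577/((23282622*(-1/28))) = 3577/(-11641311/14) = 3577*(-14/11641311) = -50078/11641311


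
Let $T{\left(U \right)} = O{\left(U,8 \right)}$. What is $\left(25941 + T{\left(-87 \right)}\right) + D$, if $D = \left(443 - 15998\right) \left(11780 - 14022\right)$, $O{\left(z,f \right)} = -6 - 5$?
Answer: $34900240$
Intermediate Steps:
$O{\left(z,f \right)} = -11$
$T{\left(U \right)} = -11$
$D = 34874310$ ($D = \left(-15555\right) \left(-2242\right) = 34874310$)
$\left(25941 + T{\left(-87 \right)}\right) + D = \left(25941 - 11\right) + 34874310 = 25930 + 34874310 = 34900240$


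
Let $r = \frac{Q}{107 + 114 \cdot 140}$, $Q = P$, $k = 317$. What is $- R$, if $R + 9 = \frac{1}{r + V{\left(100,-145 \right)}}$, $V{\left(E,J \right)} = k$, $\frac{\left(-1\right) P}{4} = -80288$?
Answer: $\frac{48713452}{5414391} \approx 8.997$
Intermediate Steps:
$P = 321152$ ($P = \left(-4\right) \left(-80288\right) = 321152$)
$Q = 321152$
$V{\left(E,J \right)} = 317$
$r = \frac{321152}{16067}$ ($r = \frac{321152}{107 + 114 \cdot 140} = \frac{321152}{107 + 15960} = \frac{321152}{16067} \approx 19.988$)
$R = - \frac{48713452}{5414391}$ ($R = -9 + \frac{1}{\frac{321152}{16067} + 317} = -9 + \frac{1}{\frac{5414391}{16067}} = -9 + \frac{16067}{5414391} = - \frac{48713452}{5414391} \approx -8.997$)
$- R = \left(-1\right) \left(- \frac{48713452}{5414391}\right) = \frac{48713452}{5414391}$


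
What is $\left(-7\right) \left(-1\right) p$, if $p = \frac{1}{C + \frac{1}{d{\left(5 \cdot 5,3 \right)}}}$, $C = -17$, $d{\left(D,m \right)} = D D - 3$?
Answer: $- \frac{4354}{10573} \approx -0.4118$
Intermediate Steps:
$d{\left(D,m \right)} = -3 + D^{2}$ ($d{\left(D,m \right)} = D^{2} - 3 = -3 + D^{2}$)
$p = - \frac{622}{10573}$ ($p = \frac{1}{-17 + \frac{1}{-3 + \left(5 \cdot 5\right)^{2}}} = \frac{1}{-17 + \frac{1}{-3 + 25^{2}}} = \frac{1}{-17 + \frac{1}{-3 + 625}} = \frac{1}{-17 + \frac{1}{622}} = \frac{1}{- \frac{10573}{622}} = - \frac{622}{10573} \approx -0.058829$)
$\left(-7\right) \left(-1\right) p = \left(-7\right) \left(-1\right) \left(- \frac{622}{10573}\right) = 7 \left(- \frac{622}{10573}\right) = - \frac{4354}{10573}$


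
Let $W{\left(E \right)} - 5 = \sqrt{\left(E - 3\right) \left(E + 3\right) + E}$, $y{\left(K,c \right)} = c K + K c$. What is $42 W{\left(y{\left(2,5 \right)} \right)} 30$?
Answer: $6300 + 1260 \sqrt{411} \approx 31844.0$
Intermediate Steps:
$y{\left(K,c \right)} = 2 K c$ ($y{\left(K,c \right)} = K c + K c = 2 K c$)
$W{\left(E \right)} = 5 + \sqrt{E + \left(-3 + E\right) \left(3 + E\right)}$ ($W{\left(E \right)} = 5 + \sqrt{\left(E - 3\right) \left(E + 3\right) + E} = 5 + \sqrt{\left(-3 + E\right) \left(3 + E\right) + E} = 5 + \sqrt{E + \left(-3 + E\right) \left(3 + E\right)}$)
$42 W{\left(y{\left(2,5 \right)} \right)} 30 = 42 \left(5 + \sqrt{-9 + 2 \cdot 2 \cdot 5 + \left(2 \cdot 2 \cdot 5\right)^{2}}\right) 30 = 42 \left(5 + \sqrt{-9 + 20 + 20^{2}}\right) 30 = 42 \left(5 + \sqrt{-9 + 20 + 400}\right) 30 = 42 \left(5 + \sqrt{411}\right) 30 = \left(210 + 42 \sqrt{411}\right) 30 = 6300 + 1260 \sqrt{411}$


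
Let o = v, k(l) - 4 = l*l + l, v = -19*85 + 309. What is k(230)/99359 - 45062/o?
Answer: 2273354131/64881427 ≈ 35.039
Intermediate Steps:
v = -1306 (v = -1615 + 309 = -1306)
k(l) = 4 + l + l**2 (k(l) = 4 + (l*l + l) = 4 + (l**2 + l) = 4 + (l + l**2) = 4 + l + l**2)
o = -1306
k(230)/99359 - 45062/o = (4 + 230 + 230**2)/99359 - 45062/(-1306) = (4 + 230 + 52900)*(1/99359) - 45062*(-1/1306) = 53134*(1/99359) + 22531/653 = 53134/99359 + 22531/653 = 2273354131/64881427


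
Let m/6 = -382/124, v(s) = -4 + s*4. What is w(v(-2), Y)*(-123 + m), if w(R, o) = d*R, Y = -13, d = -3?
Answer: -157896/31 ≈ -5093.4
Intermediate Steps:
v(s) = -4 + 4*s
m = -573/31 (m = 6*(-382/124) = 6*(-382*1/124) = 6*(-191/62) = -573/31 ≈ -18.484)
w(R, o) = -3*R
w(v(-2), Y)*(-123 + m) = (-3*(-4 + 4*(-2)))*(-123 - 573/31) = -3*(-4 - 8)*(-4386/31) = -3*(-12)*(-4386/31) = 36*(-4386/31) = -157896/31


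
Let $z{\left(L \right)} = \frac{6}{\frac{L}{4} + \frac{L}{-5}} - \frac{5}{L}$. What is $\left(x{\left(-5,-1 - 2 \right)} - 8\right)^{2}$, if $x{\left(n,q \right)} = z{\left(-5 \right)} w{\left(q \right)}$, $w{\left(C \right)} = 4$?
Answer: $10000$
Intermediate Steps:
$z{\left(L \right)} = \frac{115}{L}$ ($z{\left(L \right)} = \frac{6}{L \frac{1}{4} + L \left(- \frac{1}{5}\right)} - \frac{5}{L} = \frac{6}{\frac{L}{4} - \frac{L}{5}} - \frac{5}{L} = \frac{6}{\frac{1}{20} L} - \frac{5}{L} = 6 \frac{20}{L} - \frac{5}{L} = \frac{120}{L} - \frac{5}{L} = \frac{115}{L}$)
$x{\left(n,q \right)} = -92$ ($x{\left(n,q \right)} = \frac{115}{-5} \cdot 4 = 115 \left(- \frac{1}{5}\right) 4 = \left(-23\right) 4 = -92$)
$\left(x{\left(-5,-1 - 2 \right)} - 8\right)^{2} = \left(-92 - 8\right)^{2} = \left(-100\right)^{2} = 10000$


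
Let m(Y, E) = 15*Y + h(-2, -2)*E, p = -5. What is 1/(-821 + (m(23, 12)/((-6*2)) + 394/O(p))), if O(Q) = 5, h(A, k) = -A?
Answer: -20/15459 ≈ -0.0012937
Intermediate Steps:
m(Y, E) = 2*E + 15*Y (m(Y, E) = 15*Y + (-1*(-2))*E = 15*Y + 2*E = 2*E + 15*Y)
1/(-821 + (m(23, 12)/((-6*2)) + 394/O(p))) = 1/(-821 + ((2*12 + 15*23)/((-6*2)) + 394/5)) = 1/(-821 + ((24 + 345)/(-12) + 394*(1/5))) = 1/(-821 + (369*(-1/12) + 394/5)) = 1/(-821 + (-123/4 + 394/5)) = 1/(-821 + 961/20) = 1/(-15459/20) = -20/15459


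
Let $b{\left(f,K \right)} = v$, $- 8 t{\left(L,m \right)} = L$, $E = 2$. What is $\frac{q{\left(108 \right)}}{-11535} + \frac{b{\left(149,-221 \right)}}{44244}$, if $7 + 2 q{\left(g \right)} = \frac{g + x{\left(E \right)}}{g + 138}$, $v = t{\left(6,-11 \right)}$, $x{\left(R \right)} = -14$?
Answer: $\frac{7530313}{27899381520} \approx 0.00026991$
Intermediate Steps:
$t{\left(L,m \right)} = - \frac{L}{8}$
$v = - \frac{3}{4}$ ($v = \left(- \frac{1}{8}\right) 6 = - \frac{3}{4} \approx -0.75$)
$b{\left(f,K \right)} = - \frac{3}{4}$
$q{\left(g \right)} = - \frac{7}{2} + \frac{-14 + g}{2 \left(138 + g\right)}$ ($q{\left(g \right)} = - \frac{7}{2} + \frac{\left(g - 14\right) \frac{1}{g + 138}}{2} = - \frac{7}{2} + \frac{\left(-14 + g\right) \frac{1}{138 + g}}{2} = - \frac{7}{2} + \frac{\frac{1}{138 + g} \left(-14 + g\right)}{2} = - \frac{7}{2} + \frac{-14 + g}{2 \left(138 + g\right)}$)
$\frac{q{\left(108 \right)}}{-11535} + \frac{b{\left(149,-221 \right)}}{44244} = \frac{\frac{1}{138 + 108} \left(-490 - 324\right)}{-11535} - \frac{3}{4 \cdot 44244} = \frac{-490 - 324}{246} \left(- \frac{1}{11535}\right) - \frac{1}{58992} = \frac{1}{246} \left(-814\right) \left(- \frac{1}{11535}\right) - \frac{1}{58992} = \left(- \frac{407}{123}\right) \left(- \frac{1}{11535}\right) - \frac{1}{58992} = \frac{407}{1418805} - \frac{1}{58992} = \frac{7530313}{27899381520}$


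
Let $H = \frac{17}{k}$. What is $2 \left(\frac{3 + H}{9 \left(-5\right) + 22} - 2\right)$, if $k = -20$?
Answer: $- \frac{963}{230} \approx -4.187$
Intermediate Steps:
$H = - \frac{17}{20}$ ($H = \frac{17}{-20} = 17 \left(- \frac{1}{20}\right) = - \frac{17}{20} \approx -0.85$)
$2 \left(\frac{3 + H}{9 \left(-5\right) + 22} - 2\right) = 2 \left(\frac{3 - \frac{17}{20}}{9 \left(-5\right) + 22} - 2\right) = 2 \left(\frac{43}{20 \left(-45 + 22\right)} - 2\right) = 2 \left(\frac{43}{20 \left(-23\right)} - 2\right) = 2 \left(\frac{43}{20} \left(- \frac{1}{23}\right) - 2\right) = 2 \left(- \frac{43}{460} - 2\right) = 2 \left(- \frac{963}{460}\right) = - \frac{963}{230}$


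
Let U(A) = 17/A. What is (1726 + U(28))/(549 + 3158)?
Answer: 4395/9436 ≈ 0.46577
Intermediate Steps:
(1726 + U(28))/(549 + 3158) = (1726 + 17/28)/(549 + 3158) = (1726 + 17*(1/28))/3707 = (1726 + 17/28)*(1/3707) = (48345/28)*(1/3707) = 4395/9436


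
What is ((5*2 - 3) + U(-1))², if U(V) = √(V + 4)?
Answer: (7 + √3)² ≈ 76.249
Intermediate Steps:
U(V) = √(4 + V)
((5*2 - 3) + U(-1))² = ((5*2 - 3) + √(4 - 1))² = ((10 - 3) + √3)² = (7 + √3)²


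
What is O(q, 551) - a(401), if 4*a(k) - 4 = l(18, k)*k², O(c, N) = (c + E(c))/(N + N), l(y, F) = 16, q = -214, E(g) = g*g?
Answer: -354383164/551 ≈ -6.4316e+5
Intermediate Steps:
E(g) = g²
O(c, N) = (c + c²)/(2*N) (O(c, N) = (c + c²)/(N + N) = (c + c²)/((2*N)) = (c + c²)*(1/(2*N)) = (c + c²)/(2*N))
a(k) = 1 + 4*k² (a(k) = 1 + (16*k²)/4 = 1 + 4*k²)
O(q, 551) - a(401) = (½)*(-214)*(1 - 214)/551 - (1 + 4*401²) = (½)*(-214)*(1/551)*(-213) - (1 + 4*160801) = 22791/551 - (1 + 643204) = 22791/551 - 1*643205 = 22791/551 - 643205 = -354383164/551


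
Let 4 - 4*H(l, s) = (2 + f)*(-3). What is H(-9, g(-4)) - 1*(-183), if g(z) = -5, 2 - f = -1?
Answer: 751/4 ≈ 187.75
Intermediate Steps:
f = 3 (f = 2 - 1*(-1) = 2 + 1 = 3)
H(l, s) = 19/4 (H(l, s) = 1 - (2 + 3)*(-3)/4 = 1 - 5*(-3)/4 = 1 - 1/4*(-15) = 1 + 15/4 = 19/4)
H(-9, g(-4)) - 1*(-183) = 19/4 - 1*(-183) = 19/4 + 183 = 751/4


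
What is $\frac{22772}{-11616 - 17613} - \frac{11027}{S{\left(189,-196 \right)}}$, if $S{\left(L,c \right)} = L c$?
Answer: $- \frac{173752595}{360919692} \approx -0.48142$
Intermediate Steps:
$\frac{22772}{-11616 - 17613} - \frac{11027}{S{\left(189,-196 \right)}} = \frac{22772}{-11616 - 17613} - \frac{11027}{189 \left(-196\right)} = \frac{22772}{-29229} - \frac{11027}{-37044} = 22772 \left(- \frac{1}{29229}\right) - - \frac{11027}{37044} = - \frac{22772}{29229} + \frac{11027}{37044} = - \frac{173752595}{360919692}$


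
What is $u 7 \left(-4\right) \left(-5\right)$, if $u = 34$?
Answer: $4760$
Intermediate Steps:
$u 7 \left(-4\right) \left(-5\right) = 34 \cdot 7 \left(-4\right) \left(-5\right) = 34 \left(\left(-28\right) \left(-5\right)\right) = 34 \cdot 140 = 4760$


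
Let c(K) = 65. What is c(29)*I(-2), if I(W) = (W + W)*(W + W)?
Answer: 1040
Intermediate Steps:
I(W) = 4*W² (I(W) = (2*W)*(2*W) = 4*W²)
c(29)*I(-2) = 65*(4*(-2)²) = 65*(4*4) = 65*16 = 1040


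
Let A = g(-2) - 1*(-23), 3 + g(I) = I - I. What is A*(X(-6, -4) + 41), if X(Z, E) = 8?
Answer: 980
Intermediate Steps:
g(I) = -3 (g(I) = -3 + (I - I) = -3 + 0 = -3)
A = 20 (A = -3 - 1*(-23) = -3 + 23 = 20)
A*(X(-6, -4) + 41) = 20*(8 + 41) = 20*49 = 980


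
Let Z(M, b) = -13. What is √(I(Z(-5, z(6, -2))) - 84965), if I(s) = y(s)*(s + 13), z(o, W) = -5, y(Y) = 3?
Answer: I*√84965 ≈ 291.49*I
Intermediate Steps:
I(s) = 39 + 3*s (I(s) = 3*(s + 13) = 3*(13 + s) = 39 + 3*s)
√(I(Z(-5, z(6, -2))) - 84965) = √((39 + 3*(-13)) - 84965) = √((39 - 39) - 84965) = √(0 - 84965) = √(-84965) = I*√84965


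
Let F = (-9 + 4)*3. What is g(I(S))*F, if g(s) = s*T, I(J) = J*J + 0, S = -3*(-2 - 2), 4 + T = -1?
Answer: 10800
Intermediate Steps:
T = -5 (T = -4 - 1 = -5)
S = 12 (S = -3*(-4) = 12)
I(J) = J**2 (I(J) = J**2 + 0 = J**2)
g(s) = -5*s (g(s) = s*(-5) = -5*s)
F = -15 (F = -5*3 = -15)
g(I(S))*F = -5*12**2*(-15) = -5*144*(-15) = -720*(-15) = 10800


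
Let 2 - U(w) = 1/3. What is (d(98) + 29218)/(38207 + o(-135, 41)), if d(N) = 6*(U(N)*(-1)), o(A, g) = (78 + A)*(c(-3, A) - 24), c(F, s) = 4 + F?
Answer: 14604/19759 ≈ 0.73911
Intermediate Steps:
U(w) = 5/3 (U(w) = 2 - 1/3 = 5/3)
o(A, g) = -1794 - 23*A (o(A, g) = (78 + A)*((4 - 3) - 24) = (78 + A)*(1 - 24) = (78 + A)*(-23) = -1794 - 23*A)
d(N) = -10 (d(N) = 6*((5/3)*(-1)) = 6*(-5/3) = -10)
(d(98) + 29218)/(38207 + o(-135, 41)) = (-10 + 29218)/(38207 + (-1794 - 23*(-135))) = 29208/(38207 + (-1794 + 3105)) = 29208/(38207 + 1311) = 29208/39518 = 29208*(1/39518) = 14604/19759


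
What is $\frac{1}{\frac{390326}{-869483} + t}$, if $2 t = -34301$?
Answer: $- \frac{1738966}{29824917035} \approx -5.8306 \cdot 10^{-5}$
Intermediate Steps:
$t = - \frac{34301}{2}$ ($t = \frac{1}{2} \left(-34301\right) = - \frac{34301}{2} \approx -17151.0$)
$\frac{1}{\frac{390326}{-869483} + t} = \frac{1}{\frac{390326}{-869483} - \frac{34301}{2}} = \frac{1}{390326 \left(- \frac{1}{869483}\right) - \frac{34301}{2}} = \frac{1}{- \frac{390326}{869483} - \frac{34301}{2}} = \frac{1}{- \frac{29824917035}{1738966}} = - \frac{1738966}{29824917035}$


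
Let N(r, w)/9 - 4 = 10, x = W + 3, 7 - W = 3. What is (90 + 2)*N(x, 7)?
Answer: 11592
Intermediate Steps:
W = 4 (W = 7 - 1*3 = 7 - 3 = 4)
x = 7 (x = 4 + 3 = 7)
N(r, w) = 126 (N(r, w) = 36 + 9*10 = 36 + 90 = 126)
(90 + 2)*N(x, 7) = (90 + 2)*126 = 92*126 = 11592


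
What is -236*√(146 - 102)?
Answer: -472*√11 ≈ -1565.4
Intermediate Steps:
-236*√(146 - 102) = -472*√11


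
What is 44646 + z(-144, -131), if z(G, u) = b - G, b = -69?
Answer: 44721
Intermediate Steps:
z(G, u) = -69 - G
44646 + z(-144, -131) = 44646 + (-69 - 1*(-144)) = 44646 + (-69 + 144) = 44646 + 75 = 44721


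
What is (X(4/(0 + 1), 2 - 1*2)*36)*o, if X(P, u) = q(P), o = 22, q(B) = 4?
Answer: 3168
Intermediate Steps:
X(P, u) = 4
(X(4/(0 + 1), 2 - 1*2)*36)*o = (4*36)*22 = 144*22 = 3168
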